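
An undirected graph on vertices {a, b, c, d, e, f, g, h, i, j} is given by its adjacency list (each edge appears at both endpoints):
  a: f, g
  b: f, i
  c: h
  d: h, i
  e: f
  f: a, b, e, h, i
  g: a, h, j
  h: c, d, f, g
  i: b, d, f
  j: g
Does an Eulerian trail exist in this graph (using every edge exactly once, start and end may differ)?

No

Degrees: a:2, b:2, c:1, d:2, e:1, f:5, g:3, h:4, i:3, j:1
Odd-degree vertices: c, e, f, g, i, j (6 total).
An Eulerian trail requires 0 or 2 odd-degree vertices; here there are 6.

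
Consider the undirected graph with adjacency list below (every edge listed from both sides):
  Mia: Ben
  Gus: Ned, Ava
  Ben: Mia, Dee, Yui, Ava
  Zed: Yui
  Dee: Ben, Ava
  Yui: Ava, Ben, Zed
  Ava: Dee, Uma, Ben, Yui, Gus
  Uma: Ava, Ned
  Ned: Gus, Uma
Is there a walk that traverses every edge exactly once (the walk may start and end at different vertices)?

Degrees: Mia:1, Gus:2, Ben:4, Zed:1, Dee:2, Yui:3, Ava:5, Uma:2, Ned:2
Odd-degree vertices: Mia, Zed, Yui, Ava (4 total).
An Eulerian trail requires 0 or 2 odd-degree vertices; here there are 4.

No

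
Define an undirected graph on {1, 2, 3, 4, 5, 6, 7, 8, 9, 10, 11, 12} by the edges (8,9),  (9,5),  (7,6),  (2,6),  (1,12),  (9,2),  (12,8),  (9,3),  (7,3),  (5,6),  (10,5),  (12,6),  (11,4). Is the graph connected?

No

Component: {4, 11}
Component: {1, 2, 3, 5, 6, 7, 8, 9, 10, 12}
There are 2 separate components, so the graph is not connected.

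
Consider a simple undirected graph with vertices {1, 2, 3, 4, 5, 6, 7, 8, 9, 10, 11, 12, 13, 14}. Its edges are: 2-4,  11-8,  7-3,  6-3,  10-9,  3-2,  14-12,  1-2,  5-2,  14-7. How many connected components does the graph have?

Component: {13}
Component: {8, 11}
Component: {9, 10}
Component: {1, 2, 3, 4, 5, 6, 7, 12, 14}

4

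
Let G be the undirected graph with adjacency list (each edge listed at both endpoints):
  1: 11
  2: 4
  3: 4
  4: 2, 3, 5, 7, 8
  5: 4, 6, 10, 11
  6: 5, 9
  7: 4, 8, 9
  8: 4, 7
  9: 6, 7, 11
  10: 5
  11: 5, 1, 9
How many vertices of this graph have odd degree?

Degrees: 1:1, 2:1, 3:1, 4:5, 5:4, 6:2, 7:3, 8:2, 9:3, 10:1, 11:3
Odd-degree vertices: 1, 2, 3, 4, 7, 9, 10, 11.

8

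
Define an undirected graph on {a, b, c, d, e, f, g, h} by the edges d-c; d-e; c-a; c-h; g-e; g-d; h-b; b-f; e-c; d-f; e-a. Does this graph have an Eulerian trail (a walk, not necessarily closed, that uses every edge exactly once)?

Yes

Degrees: a:2, b:2, c:4, d:4, e:4, f:2, g:2, h:2
Odd-degree vertices: none (0 total).
The non-isolated vertices are connected and exactly 0 have odd degree, so an Eulerian trail exists.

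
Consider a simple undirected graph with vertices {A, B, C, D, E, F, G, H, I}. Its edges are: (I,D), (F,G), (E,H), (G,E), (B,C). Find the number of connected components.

4

Component: {A}
Component: {B, C}
Component: {D, I}
Component: {E, F, G, H}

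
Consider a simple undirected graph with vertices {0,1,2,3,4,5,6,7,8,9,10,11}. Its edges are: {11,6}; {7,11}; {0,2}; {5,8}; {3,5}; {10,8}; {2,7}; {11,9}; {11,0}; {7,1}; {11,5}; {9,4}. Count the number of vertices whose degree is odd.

Degrees: 0:2, 1:1, 2:2, 3:1, 4:1, 5:3, 6:1, 7:3, 8:2, 9:2, 10:1, 11:5
Odd-degree vertices: 1, 3, 4, 5, 6, 7, 10, 11.

8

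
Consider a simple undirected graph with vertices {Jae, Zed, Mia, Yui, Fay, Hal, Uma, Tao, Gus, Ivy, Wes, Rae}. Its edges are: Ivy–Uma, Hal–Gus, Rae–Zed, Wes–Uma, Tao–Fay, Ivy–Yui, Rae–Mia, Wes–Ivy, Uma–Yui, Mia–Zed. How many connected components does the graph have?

5

Component: {Jae}
Component: {Fay, Tao}
Component: {Hal, Gus}
Component: {Zed, Mia, Rae}
Component: {Yui, Uma, Ivy, Wes}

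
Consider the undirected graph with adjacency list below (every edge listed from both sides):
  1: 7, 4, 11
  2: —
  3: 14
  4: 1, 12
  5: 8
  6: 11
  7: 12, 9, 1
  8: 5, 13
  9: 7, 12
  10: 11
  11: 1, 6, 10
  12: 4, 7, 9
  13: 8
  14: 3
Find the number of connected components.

Component: {2}
Component: {3, 14}
Component: {5, 8, 13}
Component: {1, 4, 6, 7, 9, 10, 11, 12}

4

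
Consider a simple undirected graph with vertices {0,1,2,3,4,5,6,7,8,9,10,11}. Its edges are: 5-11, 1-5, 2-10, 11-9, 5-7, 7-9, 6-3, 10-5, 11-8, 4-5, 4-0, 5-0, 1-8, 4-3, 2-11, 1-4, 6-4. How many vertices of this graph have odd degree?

2

Degrees: 0:2, 1:3, 2:2, 3:2, 4:5, 5:6, 6:2, 7:2, 8:2, 9:2, 10:2, 11:4
Odd-degree vertices: 1, 4.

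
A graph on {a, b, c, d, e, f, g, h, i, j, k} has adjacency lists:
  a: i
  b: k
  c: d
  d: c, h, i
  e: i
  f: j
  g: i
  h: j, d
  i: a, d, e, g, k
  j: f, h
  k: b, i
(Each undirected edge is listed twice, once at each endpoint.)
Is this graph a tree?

Yes

The graph has 11 vertices and 10 edges.
It is connected with exactly 10 edges, hence acyclic — it is a tree.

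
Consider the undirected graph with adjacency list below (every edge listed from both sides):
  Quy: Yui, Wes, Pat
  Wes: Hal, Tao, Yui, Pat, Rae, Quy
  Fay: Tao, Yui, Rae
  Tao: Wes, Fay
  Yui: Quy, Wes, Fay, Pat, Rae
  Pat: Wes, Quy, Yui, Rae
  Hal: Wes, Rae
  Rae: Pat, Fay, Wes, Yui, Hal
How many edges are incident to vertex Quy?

Neighbors of Quy: Wes, Yui, Pat.

3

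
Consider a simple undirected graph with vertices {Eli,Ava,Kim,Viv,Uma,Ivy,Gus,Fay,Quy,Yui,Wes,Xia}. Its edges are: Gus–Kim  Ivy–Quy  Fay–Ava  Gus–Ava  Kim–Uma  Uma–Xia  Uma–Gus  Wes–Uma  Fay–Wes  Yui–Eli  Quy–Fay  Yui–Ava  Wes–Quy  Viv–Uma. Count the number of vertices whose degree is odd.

10

Degrees: Eli:1, Ava:3, Kim:2, Viv:1, Uma:5, Ivy:1, Gus:3, Fay:3, Quy:3, Yui:2, Wes:3, Xia:1
Odd-degree vertices: Eli, Ava, Viv, Uma, Ivy, Gus, Fay, Quy, Wes, Xia.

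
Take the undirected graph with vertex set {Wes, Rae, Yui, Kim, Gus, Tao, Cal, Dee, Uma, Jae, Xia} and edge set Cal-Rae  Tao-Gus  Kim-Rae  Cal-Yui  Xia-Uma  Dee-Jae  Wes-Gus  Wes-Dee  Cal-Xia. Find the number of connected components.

2

Component: {Wes, Gus, Tao, Dee, Jae}
Component: {Rae, Yui, Kim, Cal, Uma, Xia}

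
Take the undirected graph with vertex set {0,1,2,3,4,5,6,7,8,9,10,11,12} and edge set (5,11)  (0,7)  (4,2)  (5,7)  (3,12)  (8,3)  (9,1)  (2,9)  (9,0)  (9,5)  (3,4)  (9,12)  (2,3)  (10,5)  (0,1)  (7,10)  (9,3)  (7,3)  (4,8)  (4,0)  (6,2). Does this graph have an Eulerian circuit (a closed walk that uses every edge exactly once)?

Degrees: 0:4, 1:2, 2:4, 3:6, 4:4, 5:4, 6:1, 7:4, 8:2, 9:6, 10:2, 11:1, 12:2
Vertices with odd degree: 6, 11. An Eulerian circuit requires all degrees even.

No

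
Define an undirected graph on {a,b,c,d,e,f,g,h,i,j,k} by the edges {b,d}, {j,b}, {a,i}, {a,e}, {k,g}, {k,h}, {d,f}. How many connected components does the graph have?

4

Component: {c}
Component: {a, e, i}
Component: {g, h, k}
Component: {b, d, f, j}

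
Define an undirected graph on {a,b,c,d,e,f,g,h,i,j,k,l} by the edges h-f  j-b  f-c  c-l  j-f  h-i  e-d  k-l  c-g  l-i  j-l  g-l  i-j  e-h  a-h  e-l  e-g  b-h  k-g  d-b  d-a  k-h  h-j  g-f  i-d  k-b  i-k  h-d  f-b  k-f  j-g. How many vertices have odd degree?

Degrees: a:2, b:5, c:3, d:5, e:4, f:6, g:6, h:8, i:5, j:6, k:6, l:6
Odd-degree vertices: b, c, d, i.

4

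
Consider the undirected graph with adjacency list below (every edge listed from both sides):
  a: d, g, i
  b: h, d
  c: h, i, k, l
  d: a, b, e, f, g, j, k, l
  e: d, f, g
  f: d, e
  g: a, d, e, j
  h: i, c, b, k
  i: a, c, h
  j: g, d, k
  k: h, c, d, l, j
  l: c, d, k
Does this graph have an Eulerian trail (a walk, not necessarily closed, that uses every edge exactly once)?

Degrees: a:3, b:2, c:4, d:8, e:3, f:2, g:4, h:4, i:3, j:3, k:5, l:3
Odd-degree vertices: a, e, i, j, k, l (6 total).
An Eulerian trail requires 0 or 2 odd-degree vertices; here there are 6.

No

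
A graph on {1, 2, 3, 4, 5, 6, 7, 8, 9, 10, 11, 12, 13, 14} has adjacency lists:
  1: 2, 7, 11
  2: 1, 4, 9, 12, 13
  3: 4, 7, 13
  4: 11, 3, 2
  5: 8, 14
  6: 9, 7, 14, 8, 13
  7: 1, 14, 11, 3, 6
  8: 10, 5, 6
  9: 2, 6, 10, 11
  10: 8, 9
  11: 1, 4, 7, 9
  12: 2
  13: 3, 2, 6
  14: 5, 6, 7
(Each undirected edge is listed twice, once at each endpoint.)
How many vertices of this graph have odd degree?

10

Degrees: 1:3, 2:5, 3:3, 4:3, 5:2, 6:5, 7:5, 8:3, 9:4, 10:2, 11:4, 12:1, 13:3, 14:3
Odd-degree vertices: 1, 2, 3, 4, 6, 7, 8, 12, 13, 14.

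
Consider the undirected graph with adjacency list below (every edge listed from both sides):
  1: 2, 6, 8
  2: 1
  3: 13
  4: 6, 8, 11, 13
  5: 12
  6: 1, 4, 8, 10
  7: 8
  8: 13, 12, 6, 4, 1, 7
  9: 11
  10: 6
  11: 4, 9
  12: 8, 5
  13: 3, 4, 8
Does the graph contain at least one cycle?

Yes

|V| = 13, |E| = 15, number of components = 1.
One cycle is 8-13-4-8.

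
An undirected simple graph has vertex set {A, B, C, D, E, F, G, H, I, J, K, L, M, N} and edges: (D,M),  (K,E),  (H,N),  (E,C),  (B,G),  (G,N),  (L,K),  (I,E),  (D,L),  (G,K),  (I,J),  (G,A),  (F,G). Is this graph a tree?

Yes

|V| = 14, |E| = 13.
It is connected with exactly 13 edges, hence acyclic — it is a tree.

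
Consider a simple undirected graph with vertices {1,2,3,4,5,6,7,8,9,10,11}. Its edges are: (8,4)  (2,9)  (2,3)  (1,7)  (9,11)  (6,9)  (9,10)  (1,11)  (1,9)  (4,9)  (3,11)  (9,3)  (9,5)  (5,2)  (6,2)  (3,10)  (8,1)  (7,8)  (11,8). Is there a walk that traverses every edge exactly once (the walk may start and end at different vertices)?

Degrees: 1:4, 2:4, 3:4, 4:2, 5:2, 6:2, 7:2, 8:4, 9:8, 10:2, 11:4
Odd-degree vertices: none (0 total).
The non-isolated vertices are connected and exactly 0 have odd degree, so an Eulerian trail exists.

Yes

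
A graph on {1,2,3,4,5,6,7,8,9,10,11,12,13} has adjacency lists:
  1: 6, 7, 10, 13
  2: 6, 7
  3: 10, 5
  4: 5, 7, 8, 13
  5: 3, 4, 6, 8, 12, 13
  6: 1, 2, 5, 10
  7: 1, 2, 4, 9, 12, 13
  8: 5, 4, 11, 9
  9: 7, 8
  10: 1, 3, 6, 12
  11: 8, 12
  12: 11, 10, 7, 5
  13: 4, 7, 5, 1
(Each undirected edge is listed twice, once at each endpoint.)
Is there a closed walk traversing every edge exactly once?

Yes

Degrees: 1:4, 2:2, 3:2, 4:4, 5:6, 6:4, 7:6, 8:4, 9:2, 10:4, 11:2, 12:4, 13:4
All degrees are even and the non-isolated vertices are connected — an Eulerian circuit exists.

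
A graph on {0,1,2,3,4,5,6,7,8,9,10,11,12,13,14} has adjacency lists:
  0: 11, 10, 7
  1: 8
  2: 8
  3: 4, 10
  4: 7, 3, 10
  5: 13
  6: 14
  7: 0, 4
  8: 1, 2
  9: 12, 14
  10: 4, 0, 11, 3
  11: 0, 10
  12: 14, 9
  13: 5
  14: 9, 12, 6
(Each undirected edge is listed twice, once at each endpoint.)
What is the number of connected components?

4

Component: {5, 13}
Component: {1, 2, 8}
Component: {6, 9, 12, 14}
Component: {0, 3, 4, 7, 10, 11}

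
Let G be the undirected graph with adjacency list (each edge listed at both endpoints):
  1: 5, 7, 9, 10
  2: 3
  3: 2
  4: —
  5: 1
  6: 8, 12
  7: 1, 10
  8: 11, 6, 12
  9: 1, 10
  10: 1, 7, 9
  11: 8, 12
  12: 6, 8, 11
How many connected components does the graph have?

4

Component: {4}
Component: {2, 3}
Component: {6, 8, 11, 12}
Component: {1, 5, 7, 9, 10}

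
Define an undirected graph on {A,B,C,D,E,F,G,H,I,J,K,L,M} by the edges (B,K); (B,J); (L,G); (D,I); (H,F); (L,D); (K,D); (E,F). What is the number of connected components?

5

Component: {A}
Component: {C}
Component: {M}
Component: {E, F, H}
Component: {B, D, G, I, J, K, L}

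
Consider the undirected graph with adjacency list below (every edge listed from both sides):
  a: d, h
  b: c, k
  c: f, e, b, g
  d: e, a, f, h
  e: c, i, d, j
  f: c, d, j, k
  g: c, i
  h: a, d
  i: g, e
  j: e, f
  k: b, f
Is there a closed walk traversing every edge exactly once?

Degrees: a:2, b:2, c:4, d:4, e:4, f:4, g:2, h:2, i:2, j:2, k:2
Every vertex has even degree and the edges form a single connected piece, so an Eulerian circuit exists.

Yes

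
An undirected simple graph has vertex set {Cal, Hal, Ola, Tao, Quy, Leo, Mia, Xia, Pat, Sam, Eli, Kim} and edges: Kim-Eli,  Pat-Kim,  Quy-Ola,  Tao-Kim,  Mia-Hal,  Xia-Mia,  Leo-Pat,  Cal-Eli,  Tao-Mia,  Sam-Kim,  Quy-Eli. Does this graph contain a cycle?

No

|V| = 12, |E| = 11, number of components = 1.
Since 11 = 12 - 1, the graph is a forest and contains no cycle.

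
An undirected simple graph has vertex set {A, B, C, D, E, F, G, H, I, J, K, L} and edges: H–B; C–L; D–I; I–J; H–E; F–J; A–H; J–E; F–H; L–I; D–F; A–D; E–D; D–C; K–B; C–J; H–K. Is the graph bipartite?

K-B-H-K is an odd cycle (length 3), and a bipartite graph can contain only even cycles.

No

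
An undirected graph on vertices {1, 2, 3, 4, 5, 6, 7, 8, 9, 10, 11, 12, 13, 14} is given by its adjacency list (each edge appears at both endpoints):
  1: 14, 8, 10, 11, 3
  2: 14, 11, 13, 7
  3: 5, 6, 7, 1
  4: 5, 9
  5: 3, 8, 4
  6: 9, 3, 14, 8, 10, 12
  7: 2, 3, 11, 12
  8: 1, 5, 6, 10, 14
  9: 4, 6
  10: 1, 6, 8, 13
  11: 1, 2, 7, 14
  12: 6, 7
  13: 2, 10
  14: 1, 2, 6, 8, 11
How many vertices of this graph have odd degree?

Degrees: 1:5, 2:4, 3:4, 4:2, 5:3, 6:6, 7:4, 8:5, 9:2, 10:4, 11:4, 12:2, 13:2, 14:5
Odd-degree vertices: 1, 5, 8, 14.

4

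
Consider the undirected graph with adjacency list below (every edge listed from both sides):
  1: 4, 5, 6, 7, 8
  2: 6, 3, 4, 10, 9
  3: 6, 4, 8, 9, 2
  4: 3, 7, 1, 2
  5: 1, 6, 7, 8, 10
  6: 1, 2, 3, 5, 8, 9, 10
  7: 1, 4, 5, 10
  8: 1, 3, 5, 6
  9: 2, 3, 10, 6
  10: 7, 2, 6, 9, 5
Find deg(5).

5

Neighbors of 5: 1, 6, 7, 8, 10.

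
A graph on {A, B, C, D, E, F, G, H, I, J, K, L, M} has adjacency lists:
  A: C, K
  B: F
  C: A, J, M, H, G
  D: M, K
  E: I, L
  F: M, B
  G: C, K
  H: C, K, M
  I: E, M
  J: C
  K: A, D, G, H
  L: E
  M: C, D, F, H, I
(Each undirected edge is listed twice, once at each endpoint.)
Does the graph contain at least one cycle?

Yes

The graph has 13 vertices, 16 edges, and 1 connected component.
Since 16 > 13 - 1, a cycle must exist; for instance C-M-D-K-G-C.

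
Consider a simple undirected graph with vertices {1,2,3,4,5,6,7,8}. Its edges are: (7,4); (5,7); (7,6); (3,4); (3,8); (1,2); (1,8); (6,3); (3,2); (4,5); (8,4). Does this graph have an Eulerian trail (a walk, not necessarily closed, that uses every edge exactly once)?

Yes

Degrees: 1:2, 2:2, 3:4, 4:4, 5:2, 6:2, 7:3, 8:3
Odd-degree vertices: 7, 8 (2 total).
With 2 odd-degree vertices and all edges in one connected piece, an Eulerian trail exists (from 7 to 8).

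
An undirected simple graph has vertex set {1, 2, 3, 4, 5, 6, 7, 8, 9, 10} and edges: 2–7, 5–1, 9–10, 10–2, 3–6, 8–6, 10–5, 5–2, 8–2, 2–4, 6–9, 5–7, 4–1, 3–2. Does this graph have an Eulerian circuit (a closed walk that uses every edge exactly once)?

Degrees: 1:2, 2:6, 3:2, 4:2, 5:4, 6:3, 7:2, 8:2, 9:2, 10:3
6, 10 have odd degree; an Eulerian circuit needs every degree to be even, so none exists.

No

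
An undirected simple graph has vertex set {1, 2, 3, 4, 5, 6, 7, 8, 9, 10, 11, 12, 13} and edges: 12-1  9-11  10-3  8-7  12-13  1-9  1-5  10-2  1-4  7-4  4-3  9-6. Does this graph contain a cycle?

The graph has 13 vertices, 12 edges, and 1 connected component.
A forest on 13 vertices with 1 component has exactly 12 edges, which matches — so no cycle.

No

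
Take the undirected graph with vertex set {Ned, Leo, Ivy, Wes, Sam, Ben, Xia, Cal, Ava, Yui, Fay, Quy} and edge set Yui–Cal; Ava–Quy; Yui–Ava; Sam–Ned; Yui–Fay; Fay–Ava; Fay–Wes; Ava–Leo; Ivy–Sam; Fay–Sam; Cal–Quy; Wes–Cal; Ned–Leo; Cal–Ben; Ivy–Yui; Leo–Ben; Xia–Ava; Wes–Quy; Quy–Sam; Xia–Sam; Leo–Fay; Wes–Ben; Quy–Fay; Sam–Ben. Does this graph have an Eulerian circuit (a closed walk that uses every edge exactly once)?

No

Degrees: Ned:2, Leo:4, Ivy:2, Wes:4, Sam:6, Ben:4, Xia:2, Cal:4, Ava:5, Yui:4, Fay:6, Quy:5
Ava, Quy have odd degree; an Eulerian circuit needs every degree to be even, so none exists.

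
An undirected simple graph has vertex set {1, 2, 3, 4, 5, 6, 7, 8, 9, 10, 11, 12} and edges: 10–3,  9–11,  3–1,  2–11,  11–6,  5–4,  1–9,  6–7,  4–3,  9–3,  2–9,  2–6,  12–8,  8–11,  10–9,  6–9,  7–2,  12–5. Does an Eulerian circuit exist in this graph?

Degrees: 1:2, 2:4, 3:4, 4:2, 5:2, 6:4, 7:2, 8:2, 9:6, 10:2, 11:4, 12:2
Every vertex has even degree and the edges form a single connected piece, so an Eulerian circuit exists.

Yes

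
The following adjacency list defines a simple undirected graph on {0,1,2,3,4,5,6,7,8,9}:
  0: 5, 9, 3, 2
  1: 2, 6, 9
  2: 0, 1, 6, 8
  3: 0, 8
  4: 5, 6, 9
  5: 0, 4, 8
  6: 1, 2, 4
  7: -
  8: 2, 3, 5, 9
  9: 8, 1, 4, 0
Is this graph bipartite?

No

1-2-6-1 is an odd cycle (length 3), and a bipartite graph can contain only even cycles.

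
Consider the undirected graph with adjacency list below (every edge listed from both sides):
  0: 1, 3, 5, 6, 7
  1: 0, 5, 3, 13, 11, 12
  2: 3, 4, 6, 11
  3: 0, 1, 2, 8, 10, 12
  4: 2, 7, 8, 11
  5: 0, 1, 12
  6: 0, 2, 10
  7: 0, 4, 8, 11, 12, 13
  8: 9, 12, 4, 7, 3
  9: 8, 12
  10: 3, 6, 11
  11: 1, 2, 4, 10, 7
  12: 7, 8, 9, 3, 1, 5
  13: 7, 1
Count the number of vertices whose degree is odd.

Degrees: 0:5, 1:6, 2:4, 3:6, 4:4, 5:3, 6:3, 7:6, 8:5, 9:2, 10:3, 11:5, 12:6, 13:2
Odd-degree vertices: 0, 5, 6, 8, 10, 11.

6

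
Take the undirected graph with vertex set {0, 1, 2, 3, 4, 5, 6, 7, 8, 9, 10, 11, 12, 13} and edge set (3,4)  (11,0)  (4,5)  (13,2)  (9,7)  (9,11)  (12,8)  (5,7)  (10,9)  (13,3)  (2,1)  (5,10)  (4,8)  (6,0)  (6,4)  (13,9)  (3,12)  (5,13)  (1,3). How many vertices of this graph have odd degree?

Degrees: 0:2, 1:2, 2:2, 3:4, 4:4, 5:4, 6:2, 7:2, 8:2, 9:4, 10:2, 11:2, 12:2, 13:4
Odd-degree vertices: none.

0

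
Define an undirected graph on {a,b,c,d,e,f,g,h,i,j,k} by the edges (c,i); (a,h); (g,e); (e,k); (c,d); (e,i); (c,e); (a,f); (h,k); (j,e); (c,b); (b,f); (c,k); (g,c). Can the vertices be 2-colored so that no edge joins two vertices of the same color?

The cycle c-e-k-c has length 3, which is odd, so the graph is not bipartite.

No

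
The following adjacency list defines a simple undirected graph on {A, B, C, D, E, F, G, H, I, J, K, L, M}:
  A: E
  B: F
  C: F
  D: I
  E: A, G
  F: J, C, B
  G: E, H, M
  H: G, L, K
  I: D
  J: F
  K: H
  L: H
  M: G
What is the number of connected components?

3

Component: {D, I}
Component: {B, C, F, J}
Component: {A, E, G, H, K, L, M}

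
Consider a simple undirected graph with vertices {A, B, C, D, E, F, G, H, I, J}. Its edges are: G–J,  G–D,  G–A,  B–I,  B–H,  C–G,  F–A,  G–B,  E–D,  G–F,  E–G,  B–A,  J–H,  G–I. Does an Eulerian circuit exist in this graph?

No

Degrees: A:3, B:4, C:1, D:2, E:2, F:2, G:8, H:2, I:2, J:2
A, C have odd degree; an Eulerian circuit needs every degree to be even, so none exists.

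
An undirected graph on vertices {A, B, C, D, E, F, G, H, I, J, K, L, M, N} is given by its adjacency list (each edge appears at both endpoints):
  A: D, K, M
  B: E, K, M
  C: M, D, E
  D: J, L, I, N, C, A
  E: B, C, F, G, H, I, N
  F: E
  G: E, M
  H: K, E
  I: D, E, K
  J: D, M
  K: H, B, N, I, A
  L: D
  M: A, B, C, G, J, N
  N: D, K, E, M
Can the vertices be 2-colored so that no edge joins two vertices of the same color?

Partition the vertices as {D, E, K, M} vs {A, B, C, F, G, H, I, J, L, N}. Each listed edge has one endpoint in each part, so the graph is bipartite.

Yes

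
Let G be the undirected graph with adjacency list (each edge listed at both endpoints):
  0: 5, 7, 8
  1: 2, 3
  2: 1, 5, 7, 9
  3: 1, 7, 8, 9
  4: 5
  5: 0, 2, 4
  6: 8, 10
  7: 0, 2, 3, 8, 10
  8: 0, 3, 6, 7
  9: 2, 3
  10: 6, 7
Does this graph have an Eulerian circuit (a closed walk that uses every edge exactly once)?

Degrees: 0:3, 1:2, 2:4, 3:4, 4:1, 5:3, 6:2, 7:5, 8:4, 9:2, 10:2
Vertices with odd degree: 0, 4, 5, 7. An Eulerian circuit requires all degrees even.

No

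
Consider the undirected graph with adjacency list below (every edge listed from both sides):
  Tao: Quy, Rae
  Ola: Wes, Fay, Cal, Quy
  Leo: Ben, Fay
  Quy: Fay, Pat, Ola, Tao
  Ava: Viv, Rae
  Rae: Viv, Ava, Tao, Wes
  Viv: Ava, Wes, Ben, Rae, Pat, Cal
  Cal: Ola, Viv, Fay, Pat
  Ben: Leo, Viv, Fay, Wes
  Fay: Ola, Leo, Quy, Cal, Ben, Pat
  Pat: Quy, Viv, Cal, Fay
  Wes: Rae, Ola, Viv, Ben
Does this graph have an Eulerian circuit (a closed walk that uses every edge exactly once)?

Degrees: Tao:2, Ola:4, Leo:2, Quy:4, Ava:2, Rae:4, Viv:6, Cal:4, Ben:4, Fay:6, Pat:4, Wes:4
All degrees are even and the non-isolated vertices are connected — an Eulerian circuit exists.

Yes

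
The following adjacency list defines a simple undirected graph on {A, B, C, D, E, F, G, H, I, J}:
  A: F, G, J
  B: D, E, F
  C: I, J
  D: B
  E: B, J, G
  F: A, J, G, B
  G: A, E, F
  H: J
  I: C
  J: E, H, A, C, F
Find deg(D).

Neighbors of D: B.

1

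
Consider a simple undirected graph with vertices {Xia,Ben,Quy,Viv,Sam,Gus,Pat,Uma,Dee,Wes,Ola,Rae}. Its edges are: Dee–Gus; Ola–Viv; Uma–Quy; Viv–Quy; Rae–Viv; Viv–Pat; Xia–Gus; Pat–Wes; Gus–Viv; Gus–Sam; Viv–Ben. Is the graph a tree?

The graph has 12 vertices and 11 edges.
It is connected with exactly 11 edges, hence acyclic — it is a tree.

Yes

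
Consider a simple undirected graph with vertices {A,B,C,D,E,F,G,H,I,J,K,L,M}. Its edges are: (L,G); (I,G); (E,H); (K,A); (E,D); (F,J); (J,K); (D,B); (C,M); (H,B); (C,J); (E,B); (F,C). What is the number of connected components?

3

Component: {G, I, L}
Component: {B, D, E, H}
Component: {A, C, F, J, K, M}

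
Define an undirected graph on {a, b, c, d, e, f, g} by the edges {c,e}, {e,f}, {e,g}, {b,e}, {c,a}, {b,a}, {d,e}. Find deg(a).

Neighbors of a: b, c.

2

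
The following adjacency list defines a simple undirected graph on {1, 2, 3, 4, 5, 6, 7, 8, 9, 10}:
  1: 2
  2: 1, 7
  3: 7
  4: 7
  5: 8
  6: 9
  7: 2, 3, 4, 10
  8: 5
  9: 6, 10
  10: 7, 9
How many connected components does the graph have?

Component: {5, 8}
Component: {1, 2, 3, 4, 6, 7, 9, 10}

2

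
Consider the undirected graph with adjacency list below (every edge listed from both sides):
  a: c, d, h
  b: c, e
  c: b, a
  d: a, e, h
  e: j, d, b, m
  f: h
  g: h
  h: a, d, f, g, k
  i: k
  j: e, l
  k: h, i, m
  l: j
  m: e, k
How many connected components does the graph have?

1

Component: {a, b, c, d, e, f, g, h, i, j, k, l, m}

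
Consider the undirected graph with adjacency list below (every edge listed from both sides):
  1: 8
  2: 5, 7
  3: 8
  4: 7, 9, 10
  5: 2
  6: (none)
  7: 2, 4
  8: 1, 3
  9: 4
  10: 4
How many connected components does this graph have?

Component: {6}
Component: {1, 3, 8}
Component: {2, 4, 5, 7, 9, 10}

3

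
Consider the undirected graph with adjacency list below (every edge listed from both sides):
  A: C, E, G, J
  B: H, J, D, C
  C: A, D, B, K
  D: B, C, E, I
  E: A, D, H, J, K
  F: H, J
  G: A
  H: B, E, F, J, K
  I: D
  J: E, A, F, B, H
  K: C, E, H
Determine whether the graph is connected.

Yes

A breadth-first search from A visits A, C, J, G, E, K, D, B, H, F, I — all 11 vertices — so the graph is connected.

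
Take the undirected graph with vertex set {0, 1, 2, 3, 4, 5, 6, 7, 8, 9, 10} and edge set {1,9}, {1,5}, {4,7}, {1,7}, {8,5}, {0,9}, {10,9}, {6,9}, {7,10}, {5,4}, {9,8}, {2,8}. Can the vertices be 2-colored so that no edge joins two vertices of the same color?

Yes

Color {2, 3, 5, 7, 9} black and {0, 1, 4, 6, 8, 10} white. No edge joins two same-colored vertices, so the graph is bipartite.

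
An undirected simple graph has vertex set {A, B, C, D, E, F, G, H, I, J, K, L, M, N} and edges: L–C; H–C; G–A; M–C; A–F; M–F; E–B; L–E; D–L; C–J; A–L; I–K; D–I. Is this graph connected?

Component: {N}
Component: {A, B, C, D, E, F, G, H, I, J, K, L, M}
There are 2 separate components, so the graph is not connected.

No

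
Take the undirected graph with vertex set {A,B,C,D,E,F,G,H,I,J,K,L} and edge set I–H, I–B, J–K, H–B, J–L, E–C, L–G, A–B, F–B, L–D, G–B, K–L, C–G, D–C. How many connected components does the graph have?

Component: {A, B, C, D, E, F, G, H, I, J, K, L}

1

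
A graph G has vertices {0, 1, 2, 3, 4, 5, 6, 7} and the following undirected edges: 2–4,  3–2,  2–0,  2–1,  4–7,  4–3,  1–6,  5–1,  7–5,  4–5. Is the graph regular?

Degrees: 0:1, 1:3, 2:4, 3:2, 4:4, 5:3, 6:1, 7:2
Vertex 0 has degree 1 while 2 has degree 4, so the graph is not regular.

No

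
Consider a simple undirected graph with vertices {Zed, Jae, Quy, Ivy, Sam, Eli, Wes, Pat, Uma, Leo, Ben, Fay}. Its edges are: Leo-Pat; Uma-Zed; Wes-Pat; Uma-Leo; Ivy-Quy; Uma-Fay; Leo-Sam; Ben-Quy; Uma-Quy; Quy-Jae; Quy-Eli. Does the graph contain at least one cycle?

No

The graph has 12 vertices, 11 edges, and 1 connected component.
Since 11 = 12 - 1, the graph is a forest and contains no cycle.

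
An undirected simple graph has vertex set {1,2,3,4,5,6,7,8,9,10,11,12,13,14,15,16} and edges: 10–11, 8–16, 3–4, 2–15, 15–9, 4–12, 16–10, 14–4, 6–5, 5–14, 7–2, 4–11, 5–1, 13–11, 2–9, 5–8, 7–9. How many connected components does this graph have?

2

Component: {2, 7, 9, 15}
Component: {1, 3, 4, 5, 6, 8, 10, 11, 12, 13, 14, 16}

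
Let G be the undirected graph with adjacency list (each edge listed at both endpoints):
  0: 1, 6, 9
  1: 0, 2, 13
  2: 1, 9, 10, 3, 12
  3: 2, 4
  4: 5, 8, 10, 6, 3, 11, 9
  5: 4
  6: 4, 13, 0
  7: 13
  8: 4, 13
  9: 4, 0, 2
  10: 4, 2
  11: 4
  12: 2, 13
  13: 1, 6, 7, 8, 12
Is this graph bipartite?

Yes

Color {1, 3, 5, 6, 7, 8, 9, 10, 11, 12} black and {0, 2, 4, 13} white. No edge joins two same-colored vertices, so the graph is bipartite.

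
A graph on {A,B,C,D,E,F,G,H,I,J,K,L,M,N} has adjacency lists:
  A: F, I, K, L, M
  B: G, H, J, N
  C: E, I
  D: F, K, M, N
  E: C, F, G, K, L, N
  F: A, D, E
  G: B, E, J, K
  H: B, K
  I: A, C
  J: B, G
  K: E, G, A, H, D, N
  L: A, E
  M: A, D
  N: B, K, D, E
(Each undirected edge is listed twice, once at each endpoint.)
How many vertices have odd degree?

Degrees: A:5, B:4, C:2, D:4, E:6, F:3, G:4, H:2, I:2, J:2, K:6, L:2, M:2, N:4
Odd-degree vertices: A, F.

2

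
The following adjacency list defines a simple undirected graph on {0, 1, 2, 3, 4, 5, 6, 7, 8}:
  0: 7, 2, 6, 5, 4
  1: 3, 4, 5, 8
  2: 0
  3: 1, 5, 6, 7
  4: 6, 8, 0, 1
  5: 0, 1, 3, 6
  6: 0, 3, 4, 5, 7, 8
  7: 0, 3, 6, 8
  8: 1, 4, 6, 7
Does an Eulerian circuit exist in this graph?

No

Degrees: 0:5, 1:4, 2:1, 3:4, 4:4, 5:4, 6:6, 7:4, 8:4
0, 2 have odd degree; an Eulerian circuit needs every degree to be even, so none exists.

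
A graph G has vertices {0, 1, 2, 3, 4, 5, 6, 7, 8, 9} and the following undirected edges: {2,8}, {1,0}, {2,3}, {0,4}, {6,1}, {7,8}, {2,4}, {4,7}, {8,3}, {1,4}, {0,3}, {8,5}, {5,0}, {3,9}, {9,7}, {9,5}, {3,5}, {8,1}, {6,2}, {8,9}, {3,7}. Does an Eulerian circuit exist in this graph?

Yes

Degrees: 0:4, 1:4, 2:4, 3:6, 4:4, 5:4, 6:2, 7:4, 8:6, 9:4
All degrees are even and the non-isolated vertices are connected — an Eulerian circuit exists.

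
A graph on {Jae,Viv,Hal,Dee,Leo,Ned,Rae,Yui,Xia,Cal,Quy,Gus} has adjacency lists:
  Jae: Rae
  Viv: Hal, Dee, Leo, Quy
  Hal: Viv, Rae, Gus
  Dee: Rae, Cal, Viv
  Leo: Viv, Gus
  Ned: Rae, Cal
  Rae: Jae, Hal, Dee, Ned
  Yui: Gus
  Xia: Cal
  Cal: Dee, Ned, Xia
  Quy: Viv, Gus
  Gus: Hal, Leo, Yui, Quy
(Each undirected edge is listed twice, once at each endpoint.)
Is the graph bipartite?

Yes

Color {Viv, Rae, Cal, Gus} black and {Jae, Hal, Dee, Leo, Ned, Yui, Xia, Quy} white. No edge joins two same-colored vertices, so the graph is bipartite.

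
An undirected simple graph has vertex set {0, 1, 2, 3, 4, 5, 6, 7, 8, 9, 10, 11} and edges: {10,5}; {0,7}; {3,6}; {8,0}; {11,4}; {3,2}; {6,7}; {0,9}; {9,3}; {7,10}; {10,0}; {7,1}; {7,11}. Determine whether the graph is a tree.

|V| = 12, |E| = 13.
Connected but with 13 > 11 edges, so it has a cycle and is not a tree.

No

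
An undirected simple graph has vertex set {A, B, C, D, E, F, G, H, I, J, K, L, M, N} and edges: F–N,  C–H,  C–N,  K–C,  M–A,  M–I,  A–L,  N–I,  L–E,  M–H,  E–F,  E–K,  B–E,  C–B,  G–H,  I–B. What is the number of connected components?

3

Component: {D}
Component: {J}
Component: {A, B, C, E, F, G, H, I, K, L, M, N}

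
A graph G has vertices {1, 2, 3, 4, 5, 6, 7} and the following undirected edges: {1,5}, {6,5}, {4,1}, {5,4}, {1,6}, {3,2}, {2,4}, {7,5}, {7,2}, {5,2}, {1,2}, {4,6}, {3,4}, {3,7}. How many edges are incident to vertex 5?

5

Neighbors of 5: 1, 2, 4, 6, 7.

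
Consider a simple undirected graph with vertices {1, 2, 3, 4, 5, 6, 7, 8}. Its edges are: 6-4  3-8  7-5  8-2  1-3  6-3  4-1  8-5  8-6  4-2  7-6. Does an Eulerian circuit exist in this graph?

No

Degrees: 1:2, 2:2, 3:3, 4:3, 5:2, 6:4, 7:2, 8:4
Vertices with odd degree: 3, 4. An Eulerian circuit requires all degrees even.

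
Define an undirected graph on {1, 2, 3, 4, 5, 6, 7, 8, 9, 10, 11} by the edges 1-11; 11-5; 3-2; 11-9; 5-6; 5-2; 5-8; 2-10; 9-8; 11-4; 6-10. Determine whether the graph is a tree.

The graph has 11 vertices and 11 edges.
It splits into 2 components, so it cannot be a tree.

No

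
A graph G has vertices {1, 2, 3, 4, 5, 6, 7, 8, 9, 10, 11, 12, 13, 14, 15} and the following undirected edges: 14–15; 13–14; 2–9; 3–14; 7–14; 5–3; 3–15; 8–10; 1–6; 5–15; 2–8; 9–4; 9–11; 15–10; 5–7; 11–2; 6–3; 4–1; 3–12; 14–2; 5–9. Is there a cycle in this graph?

The graph has 15 vertices, 21 edges, and 1 connected component.
One cycle is 14-15-5-7-14.

Yes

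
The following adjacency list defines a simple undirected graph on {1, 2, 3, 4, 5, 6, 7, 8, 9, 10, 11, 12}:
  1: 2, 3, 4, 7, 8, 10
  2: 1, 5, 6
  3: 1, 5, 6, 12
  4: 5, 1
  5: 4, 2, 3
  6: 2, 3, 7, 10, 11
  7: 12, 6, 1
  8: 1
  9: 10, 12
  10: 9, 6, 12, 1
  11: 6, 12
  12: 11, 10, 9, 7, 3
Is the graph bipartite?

10-9-12-10 is an odd cycle (length 3), and a bipartite graph can contain only even cycles.

No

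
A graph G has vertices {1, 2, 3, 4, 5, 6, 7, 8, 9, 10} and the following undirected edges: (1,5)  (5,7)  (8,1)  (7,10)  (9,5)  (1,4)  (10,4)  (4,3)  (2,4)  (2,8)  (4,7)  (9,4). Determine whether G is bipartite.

7-4-10-7 is an odd cycle (length 3), and a bipartite graph can contain only even cycles.

No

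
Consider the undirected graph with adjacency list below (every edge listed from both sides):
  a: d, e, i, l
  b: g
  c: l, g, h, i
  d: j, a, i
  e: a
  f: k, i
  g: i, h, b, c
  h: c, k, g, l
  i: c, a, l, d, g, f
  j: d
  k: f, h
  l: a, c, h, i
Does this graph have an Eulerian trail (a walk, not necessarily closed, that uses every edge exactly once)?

Degrees: a:4, b:1, c:4, d:3, e:1, f:2, g:4, h:4, i:6, j:1, k:2, l:4
Odd-degree vertices: b, d, e, j (4 total).
An Eulerian trail requires 0 or 2 odd-degree vertices; here there are 4.

No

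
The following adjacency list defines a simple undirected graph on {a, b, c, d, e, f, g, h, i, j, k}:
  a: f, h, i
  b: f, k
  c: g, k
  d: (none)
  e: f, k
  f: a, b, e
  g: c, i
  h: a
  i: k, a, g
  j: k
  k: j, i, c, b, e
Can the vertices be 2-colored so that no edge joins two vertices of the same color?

The cycle i-a-f-e-k-i has length 5, which is odd, so the graph is not bipartite.

No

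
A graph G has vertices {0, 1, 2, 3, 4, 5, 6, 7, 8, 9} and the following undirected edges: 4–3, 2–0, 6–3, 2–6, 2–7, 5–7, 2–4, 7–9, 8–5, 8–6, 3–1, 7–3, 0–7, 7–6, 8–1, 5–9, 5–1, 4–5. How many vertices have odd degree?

4

Degrees: 0:2, 1:3, 2:4, 3:4, 4:3, 5:5, 6:4, 7:6, 8:3, 9:2
Odd-degree vertices: 1, 4, 5, 8.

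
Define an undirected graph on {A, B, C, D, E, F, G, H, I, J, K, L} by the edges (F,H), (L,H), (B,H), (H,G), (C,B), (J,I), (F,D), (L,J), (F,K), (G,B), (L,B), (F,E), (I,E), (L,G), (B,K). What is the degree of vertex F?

4

Neighbors of F: D, E, H, K.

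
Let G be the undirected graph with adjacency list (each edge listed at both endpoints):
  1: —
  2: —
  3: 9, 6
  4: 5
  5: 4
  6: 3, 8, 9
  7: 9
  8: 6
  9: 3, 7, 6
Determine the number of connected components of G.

Component: {1}
Component: {2}
Component: {4, 5}
Component: {3, 6, 7, 8, 9}

4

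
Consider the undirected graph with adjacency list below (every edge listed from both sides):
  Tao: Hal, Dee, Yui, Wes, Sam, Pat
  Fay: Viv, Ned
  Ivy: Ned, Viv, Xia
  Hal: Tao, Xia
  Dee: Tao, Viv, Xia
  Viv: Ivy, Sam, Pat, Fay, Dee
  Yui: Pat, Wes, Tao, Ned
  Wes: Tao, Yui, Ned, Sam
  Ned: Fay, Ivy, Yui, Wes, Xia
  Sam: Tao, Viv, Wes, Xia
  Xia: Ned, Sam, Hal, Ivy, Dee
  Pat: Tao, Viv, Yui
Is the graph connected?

A breadth-first search from Tao visits Tao, Pat, Hal, Yui, Sam, Wes, Dee, Viv, Xia, Ned, Fay, Ivy — all 12 vertices — so the graph is connected.

Yes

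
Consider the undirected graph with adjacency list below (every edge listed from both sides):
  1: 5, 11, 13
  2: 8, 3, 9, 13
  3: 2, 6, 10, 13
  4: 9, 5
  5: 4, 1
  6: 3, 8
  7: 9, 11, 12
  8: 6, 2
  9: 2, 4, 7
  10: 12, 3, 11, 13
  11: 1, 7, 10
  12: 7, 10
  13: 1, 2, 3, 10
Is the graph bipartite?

No

The cycle 2-3-13-2 has length 3, which is odd, so the graph is not bipartite.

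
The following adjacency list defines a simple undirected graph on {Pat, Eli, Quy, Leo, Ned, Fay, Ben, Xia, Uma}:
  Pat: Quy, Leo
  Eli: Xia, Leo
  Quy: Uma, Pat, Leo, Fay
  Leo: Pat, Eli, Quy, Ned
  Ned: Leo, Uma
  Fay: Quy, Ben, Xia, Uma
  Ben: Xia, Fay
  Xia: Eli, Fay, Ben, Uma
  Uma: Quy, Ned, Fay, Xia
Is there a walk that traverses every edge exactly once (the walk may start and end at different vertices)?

Degrees: Pat:2, Eli:2, Quy:4, Leo:4, Ned:2, Fay:4, Ben:2, Xia:4, Uma:4
Odd-degree vertices: none (0 total).
The non-isolated vertices are connected and exactly 0 have odd degree, so an Eulerian trail exists.

Yes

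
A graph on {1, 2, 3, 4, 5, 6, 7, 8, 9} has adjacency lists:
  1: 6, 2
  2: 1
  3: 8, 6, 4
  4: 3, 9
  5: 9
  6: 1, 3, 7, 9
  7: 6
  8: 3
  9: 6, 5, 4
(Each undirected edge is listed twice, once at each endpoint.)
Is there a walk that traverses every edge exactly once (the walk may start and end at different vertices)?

No

Degrees: 1:2, 2:1, 3:3, 4:2, 5:1, 6:4, 7:1, 8:1, 9:3
Odd-degree vertices: 2, 3, 5, 7, 8, 9 (6 total).
An Eulerian trail requires 0 or 2 odd-degree vertices; here there are 6.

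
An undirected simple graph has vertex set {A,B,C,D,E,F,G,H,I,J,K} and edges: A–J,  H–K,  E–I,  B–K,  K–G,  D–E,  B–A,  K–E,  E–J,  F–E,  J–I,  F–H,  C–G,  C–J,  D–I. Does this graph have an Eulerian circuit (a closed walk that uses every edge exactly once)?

Degrees: A:2, B:2, C:2, D:2, E:5, F:2, G:2, H:2, I:3, J:4, K:4
E, I have odd degree; an Eulerian circuit needs every degree to be even, so none exists.

No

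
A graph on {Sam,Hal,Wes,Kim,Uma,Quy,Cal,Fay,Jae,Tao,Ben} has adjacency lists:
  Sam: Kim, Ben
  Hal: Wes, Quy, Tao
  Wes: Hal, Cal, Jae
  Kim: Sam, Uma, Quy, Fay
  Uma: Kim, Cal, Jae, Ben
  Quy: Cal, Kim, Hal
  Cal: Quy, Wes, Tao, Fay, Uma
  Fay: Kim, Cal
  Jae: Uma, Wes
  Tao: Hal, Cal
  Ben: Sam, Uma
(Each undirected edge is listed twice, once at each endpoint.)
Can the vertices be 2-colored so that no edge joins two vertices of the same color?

Partition the vertices as {Hal, Kim, Cal, Jae, Ben} vs {Sam, Wes, Uma, Quy, Fay, Tao}. Each listed edge has one endpoint in each part, so the graph is bipartite.

Yes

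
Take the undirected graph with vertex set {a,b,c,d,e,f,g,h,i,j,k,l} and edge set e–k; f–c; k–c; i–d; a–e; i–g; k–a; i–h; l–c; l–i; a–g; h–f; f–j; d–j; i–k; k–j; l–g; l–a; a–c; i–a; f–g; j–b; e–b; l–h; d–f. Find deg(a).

6

Neighbors of a: c, e, g, i, k, l.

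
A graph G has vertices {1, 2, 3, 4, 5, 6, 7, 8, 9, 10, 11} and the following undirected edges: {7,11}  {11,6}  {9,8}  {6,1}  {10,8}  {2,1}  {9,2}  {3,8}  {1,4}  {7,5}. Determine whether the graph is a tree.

Yes

The graph has 11 vertices and 10 edges.
It is connected with exactly 10 edges, hence acyclic — it is a tree.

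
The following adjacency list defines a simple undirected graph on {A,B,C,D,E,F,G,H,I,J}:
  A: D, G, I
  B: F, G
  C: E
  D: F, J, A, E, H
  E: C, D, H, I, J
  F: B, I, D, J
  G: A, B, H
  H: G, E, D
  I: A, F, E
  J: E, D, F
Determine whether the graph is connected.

Starting from A and exploring outward reaches every vertex (A, D, G, I, J, H, F, E, B, C); the graph is connected.

Yes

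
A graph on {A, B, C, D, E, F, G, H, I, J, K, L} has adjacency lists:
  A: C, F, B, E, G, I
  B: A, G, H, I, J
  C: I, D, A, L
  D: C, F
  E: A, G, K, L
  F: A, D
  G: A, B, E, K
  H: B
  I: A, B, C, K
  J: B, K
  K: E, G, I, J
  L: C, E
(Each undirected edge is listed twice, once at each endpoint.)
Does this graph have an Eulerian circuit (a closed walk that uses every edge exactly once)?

No

Degrees: A:6, B:5, C:4, D:2, E:4, F:2, G:4, H:1, I:4, J:2, K:4, L:2
Vertices with odd degree: B, H. An Eulerian circuit requires all degrees even.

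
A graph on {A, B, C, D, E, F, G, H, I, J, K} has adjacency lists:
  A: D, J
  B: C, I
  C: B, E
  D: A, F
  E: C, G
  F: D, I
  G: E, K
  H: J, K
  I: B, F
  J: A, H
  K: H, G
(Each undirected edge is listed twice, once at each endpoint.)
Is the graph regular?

Degrees: A:2, B:2, C:2, D:2, E:2, F:2, G:2, H:2, I:2, J:2, K:2
Every vertex has degree 2, so the graph is 2-regular.

Yes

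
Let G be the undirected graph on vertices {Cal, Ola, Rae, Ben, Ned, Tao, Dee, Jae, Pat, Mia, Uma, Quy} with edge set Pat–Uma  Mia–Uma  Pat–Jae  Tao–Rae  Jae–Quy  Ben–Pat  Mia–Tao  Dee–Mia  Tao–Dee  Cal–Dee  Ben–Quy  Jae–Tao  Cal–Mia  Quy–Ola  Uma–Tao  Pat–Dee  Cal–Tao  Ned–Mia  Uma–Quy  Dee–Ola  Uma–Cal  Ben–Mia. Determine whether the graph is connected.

Yes

Starting from Cal and exploring outward reaches every vertex (Cal, Uma, Dee, Mia, Tao, Quy, Pat, Ola, Ned, Ben, Rae, Jae); the graph is connected.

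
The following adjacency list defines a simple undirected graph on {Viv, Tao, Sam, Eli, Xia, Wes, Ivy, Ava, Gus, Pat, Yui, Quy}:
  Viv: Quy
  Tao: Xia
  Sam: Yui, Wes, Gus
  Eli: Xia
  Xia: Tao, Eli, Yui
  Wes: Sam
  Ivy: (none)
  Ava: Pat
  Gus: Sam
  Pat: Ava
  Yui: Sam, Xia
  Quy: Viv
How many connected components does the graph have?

4

Component: {Ivy}
Component: {Viv, Quy}
Component: {Ava, Pat}
Component: {Tao, Sam, Eli, Xia, Wes, Gus, Yui}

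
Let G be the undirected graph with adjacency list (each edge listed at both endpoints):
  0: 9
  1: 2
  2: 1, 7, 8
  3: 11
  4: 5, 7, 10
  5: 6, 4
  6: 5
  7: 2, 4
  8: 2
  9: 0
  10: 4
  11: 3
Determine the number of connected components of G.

3

Component: {0, 9}
Component: {3, 11}
Component: {1, 2, 4, 5, 6, 7, 8, 10}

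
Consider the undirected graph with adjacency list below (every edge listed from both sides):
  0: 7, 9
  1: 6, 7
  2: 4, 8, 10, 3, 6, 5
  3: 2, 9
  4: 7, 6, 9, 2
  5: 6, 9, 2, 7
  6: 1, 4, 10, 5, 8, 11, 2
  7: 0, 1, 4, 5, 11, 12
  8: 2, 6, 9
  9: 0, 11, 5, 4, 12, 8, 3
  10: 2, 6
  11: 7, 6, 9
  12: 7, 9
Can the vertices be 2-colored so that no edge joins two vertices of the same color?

The cycle 2-6-5-2 has length 3, which is odd, so the graph is not bipartite.

No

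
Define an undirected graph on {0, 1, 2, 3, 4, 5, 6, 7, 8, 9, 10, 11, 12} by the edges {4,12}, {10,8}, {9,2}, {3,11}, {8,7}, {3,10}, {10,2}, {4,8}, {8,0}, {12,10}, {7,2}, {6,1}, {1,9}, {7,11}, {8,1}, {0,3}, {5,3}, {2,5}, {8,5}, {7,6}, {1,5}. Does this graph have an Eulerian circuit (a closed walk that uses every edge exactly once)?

Yes

Degrees: 0:2, 1:4, 2:4, 3:4, 4:2, 5:4, 6:2, 7:4, 8:6, 9:2, 10:4, 11:2, 12:2
Every vertex has even degree and the edges form a single connected piece, so an Eulerian circuit exists.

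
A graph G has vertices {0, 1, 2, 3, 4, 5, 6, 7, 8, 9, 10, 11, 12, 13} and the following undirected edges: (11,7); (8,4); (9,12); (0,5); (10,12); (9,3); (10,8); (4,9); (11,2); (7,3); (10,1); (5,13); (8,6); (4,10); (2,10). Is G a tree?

The graph has 14 vertices and 15 edges.
It is not connected, so it is not a tree.

No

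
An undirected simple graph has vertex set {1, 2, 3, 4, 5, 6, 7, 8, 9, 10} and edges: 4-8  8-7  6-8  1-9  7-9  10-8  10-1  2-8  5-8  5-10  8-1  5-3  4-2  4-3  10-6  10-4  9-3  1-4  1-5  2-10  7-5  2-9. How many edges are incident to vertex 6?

2

Neighbors of 6: 8, 10.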